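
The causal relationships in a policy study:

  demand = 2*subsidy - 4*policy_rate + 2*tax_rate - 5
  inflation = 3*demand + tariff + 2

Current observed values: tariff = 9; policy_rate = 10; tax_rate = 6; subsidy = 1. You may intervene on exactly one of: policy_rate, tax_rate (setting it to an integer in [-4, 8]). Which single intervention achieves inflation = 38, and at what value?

set policy_rate = 0

Intervening on policy_rate: with other inputs at their observed values, inflation = -12*policy_rate + 38. Solving for 38 gives policy_rate = 0, within [-4, 8].
Intervening on tax_rate: inflation = 6*tax_rate - 118. Reaching 38 requires tax_rate = 26, outside [-4, 8].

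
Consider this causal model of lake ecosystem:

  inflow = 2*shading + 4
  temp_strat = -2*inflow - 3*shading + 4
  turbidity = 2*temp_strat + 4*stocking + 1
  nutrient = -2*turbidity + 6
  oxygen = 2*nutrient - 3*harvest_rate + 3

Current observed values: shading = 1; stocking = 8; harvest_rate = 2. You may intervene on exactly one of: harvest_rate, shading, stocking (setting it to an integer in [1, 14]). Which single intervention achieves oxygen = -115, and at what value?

Intervening on harvest_rate: oxygen = -3*harvest_rate - 29. Reaching -115 requires harvest_rate = 86/3, not an integer.
Intervening on shading: oxygen = 56*shading - 91. Reaching -115 requires shading = -3/7, not an integer.
Intervening on stocking: with other inputs at their observed values, oxygen = -16*stocking + 93. Solving for -115 gives stocking = 13, within [1, 14].

set stocking = 13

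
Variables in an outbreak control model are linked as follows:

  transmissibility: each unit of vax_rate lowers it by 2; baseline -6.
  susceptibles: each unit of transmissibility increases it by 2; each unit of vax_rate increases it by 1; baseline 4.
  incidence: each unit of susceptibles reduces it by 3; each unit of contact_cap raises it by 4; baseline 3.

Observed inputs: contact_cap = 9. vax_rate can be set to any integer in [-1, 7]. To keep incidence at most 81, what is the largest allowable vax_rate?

vax_rate = 2

Substituting into the susceptibles equation gives susceptibles = -3*vax_rate - 8.
So incidence = 9*vax_rate + 63.
Require 9*vax_rate + 63 ≤ 81, so vax_rate ≤ 2.
The largest integer in [-1, 7] satisfying this is 2.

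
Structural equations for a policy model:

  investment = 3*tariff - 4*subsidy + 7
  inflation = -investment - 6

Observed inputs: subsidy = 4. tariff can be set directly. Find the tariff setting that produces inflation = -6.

tariff = 3

Substituting into the investment equation gives investment = 3*tariff - 9.
inflation becomes -3*tariff + 3.
Solve -3*tariff + 3 = -6: tariff = (-6 - 3) / -3 = 3.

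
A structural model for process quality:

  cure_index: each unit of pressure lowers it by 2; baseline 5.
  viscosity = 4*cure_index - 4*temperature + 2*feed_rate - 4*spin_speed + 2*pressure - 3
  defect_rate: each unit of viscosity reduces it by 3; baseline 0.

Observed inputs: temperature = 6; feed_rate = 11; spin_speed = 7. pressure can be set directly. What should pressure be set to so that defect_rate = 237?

pressure = 11

Substituting into the viscosity equation gives viscosity = -6*pressure - 13.
Substituting into the defect_rate equation gives defect_rate = 18*pressure + 39.
Solve 18*pressure + 39 = 237: pressure = (237 - 39) / 18 = 11.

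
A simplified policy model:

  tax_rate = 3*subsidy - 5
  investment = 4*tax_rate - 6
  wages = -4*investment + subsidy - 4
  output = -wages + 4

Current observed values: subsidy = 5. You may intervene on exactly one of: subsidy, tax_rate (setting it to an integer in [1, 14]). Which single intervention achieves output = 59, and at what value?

Intervening on subsidy: output = 47*subsidy - 96. Reaching 59 requires subsidy = 155/47, not an integer.
Intervening on tax_rate: with other inputs at their observed values, output = 16*tax_rate - 21. Solving for 59 gives tax_rate = 5, within [1, 14].

set tax_rate = 5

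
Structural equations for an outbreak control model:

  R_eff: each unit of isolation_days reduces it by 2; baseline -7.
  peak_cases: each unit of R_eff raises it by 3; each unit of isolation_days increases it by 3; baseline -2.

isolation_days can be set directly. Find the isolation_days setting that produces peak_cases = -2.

Substituting into the peak_cases equation gives peak_cases = -3*isolation_days - 23.
Solve -3*isolation_days - 23 = -2: isolation_days = (-2 + 23) / -3 = -7.

isolation_days = -7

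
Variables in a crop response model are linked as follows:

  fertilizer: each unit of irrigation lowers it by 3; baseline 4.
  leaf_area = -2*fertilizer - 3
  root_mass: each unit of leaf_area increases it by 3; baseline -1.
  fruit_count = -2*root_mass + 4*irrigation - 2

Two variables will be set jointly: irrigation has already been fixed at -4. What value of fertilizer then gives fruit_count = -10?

fertilizer = -1

With irrigation held at -4:
Intervening on fertilizer fixes its value directly, overriding its dependence on irrigation.
Substituting into the root_mass equation gives root_mass = -6*fertilizer - 10.
Substituting into the fruit_count equation gives fruit_count = 12*fertilizer + 2.
Solve 12*fertilizer + 2 = -10: fertilizer = (-10 - 2) / 12 = -1.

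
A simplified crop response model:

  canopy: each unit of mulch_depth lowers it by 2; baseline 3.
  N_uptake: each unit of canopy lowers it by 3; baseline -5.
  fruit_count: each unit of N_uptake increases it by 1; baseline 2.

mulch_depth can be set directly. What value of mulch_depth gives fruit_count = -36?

Substituting into the N_uptake equation gives N_uptake = 6*mulch_depth - 14.
Substituting into the fruit_count equation gives fruit_count = 6*mulch_depth - 12.
Solve 6*mulch_depth - 12 = -36: mulch_depth = (-36 + 12) / 6 = -4.

mulch_depth = -4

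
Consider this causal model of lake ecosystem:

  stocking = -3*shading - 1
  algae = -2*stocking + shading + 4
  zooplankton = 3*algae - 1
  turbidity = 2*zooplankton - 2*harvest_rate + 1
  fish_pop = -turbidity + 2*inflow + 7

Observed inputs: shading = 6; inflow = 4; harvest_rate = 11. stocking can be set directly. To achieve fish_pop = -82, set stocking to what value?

stocking = -5

Intervening on stocking fixes its value directly, overriding its dependence on shading.
Substituting into the algae equation gives algae = -2*stocking + 10.
So zooplankton = -6*stocking + 29.
Substituting into the turbidity equation gives turbidity = -12*stocking + 37.
Substituting into the fish_pop equation gives fish_pop = 12*stocking - 22.
Solve 12*stocking - 22 = -82: stocking = (-82 + 22) / 12 = -5.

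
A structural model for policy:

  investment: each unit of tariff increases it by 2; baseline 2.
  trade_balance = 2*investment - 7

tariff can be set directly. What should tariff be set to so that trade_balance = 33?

Substituting into the trade_balance equation gives trade_balance = 4*tariff - 3.
Solve 4*tariff - 3 = 33: tariff = (33 + 3) / 4 = 9.

tariff = 9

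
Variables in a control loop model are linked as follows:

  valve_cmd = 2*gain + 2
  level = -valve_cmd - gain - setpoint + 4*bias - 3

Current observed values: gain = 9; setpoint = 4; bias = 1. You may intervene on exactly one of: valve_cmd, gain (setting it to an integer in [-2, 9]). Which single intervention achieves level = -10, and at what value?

Intervening on valve_cmd: with other inputs at their observed values, level = -valve_cmd - 12. Solving for -10 gives valve_cmd = -2, within [-2, 9].
Intervening on gain: level = -3*gain - 5. Reaching -10 requires gain = 5/3, not an integer.

set valve_cmd = -2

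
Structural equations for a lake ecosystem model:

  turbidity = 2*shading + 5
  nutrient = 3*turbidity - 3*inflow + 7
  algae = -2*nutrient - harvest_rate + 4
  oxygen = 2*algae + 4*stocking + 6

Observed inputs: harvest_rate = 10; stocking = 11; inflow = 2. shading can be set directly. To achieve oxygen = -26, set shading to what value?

shading = 0

Substituting into the nutrient equation gives nutrient = 6*shading + 16.
This gives algae = -12*shading - 38.
oxygen becomes -24*shading - 26.
Solve -24*shading - 26 = -26: shading = (-26 + 26) / -24 = 0.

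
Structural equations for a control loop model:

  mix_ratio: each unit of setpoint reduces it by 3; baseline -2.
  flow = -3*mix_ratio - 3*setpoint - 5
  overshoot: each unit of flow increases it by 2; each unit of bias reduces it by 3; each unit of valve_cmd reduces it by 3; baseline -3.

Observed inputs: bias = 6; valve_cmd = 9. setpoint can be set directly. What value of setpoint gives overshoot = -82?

setpoint = -3

Substituting into the flow equation gives flow = 6*setpoint + 1.
overshoot becomes 12*setpoint - 46.
Solve 12*setpoint - 46 = -82: setpoint = (-82 + 46) / 12 = -3.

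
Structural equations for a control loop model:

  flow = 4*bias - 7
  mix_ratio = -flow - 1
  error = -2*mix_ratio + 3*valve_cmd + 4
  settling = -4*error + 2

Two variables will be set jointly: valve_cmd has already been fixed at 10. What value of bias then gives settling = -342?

bias = 8

With valve_cmd held at 10:
Substituting into the mix_ratio equation gives mix_ratio = -4*bias + 6.
Substituting into the error equation gives error = 8*bias + 22.
Substituting into the settling equation gives settling = -32*bias - 86.
Solve -32*bias - 86 = -342: bias = (-342 + 86) / -32 = 8.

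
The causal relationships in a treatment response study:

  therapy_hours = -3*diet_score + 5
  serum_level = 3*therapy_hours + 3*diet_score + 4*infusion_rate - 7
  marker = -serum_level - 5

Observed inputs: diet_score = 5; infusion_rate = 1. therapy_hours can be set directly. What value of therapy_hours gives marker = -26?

Intervening on therapy_hours fixes its value directly, overriding its dependence on diet_score.
Substituting into the serum_level equation gives serum_level = 3*therapy_hours + 12.
Substituting into the marker equation gives marker = -3*therapy_hours - 17.
Solve -3*therapy_hours - 17 = -26: therapy_hours = (-26 + 17) / -3 = 3.

therapy_hours = 3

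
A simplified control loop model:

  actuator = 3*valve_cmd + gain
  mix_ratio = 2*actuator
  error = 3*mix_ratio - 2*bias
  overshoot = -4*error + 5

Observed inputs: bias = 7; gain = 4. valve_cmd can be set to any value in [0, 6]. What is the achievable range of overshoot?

Substituting into the actuator equation gives actuator = 3*valve_cmd + 4.
Substituting into the mix_ratio equation gives mix_ratio = 6*valve_cmd + 8.
error becomes 18*valve_cmd + 10.
Substituting into the overshoot equation gives overshoot = -72*valve_cmd - 35.
Linear in valve_cmd, so extremes are at the endpoints: valve_cmd = 0 gives overshoot = -35; valve_cmd = 6 gives overshoot = -467.

-467 to -35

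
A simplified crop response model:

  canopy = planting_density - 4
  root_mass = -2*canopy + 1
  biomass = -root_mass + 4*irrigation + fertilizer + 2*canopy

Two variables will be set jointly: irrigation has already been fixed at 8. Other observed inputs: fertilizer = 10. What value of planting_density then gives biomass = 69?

planting_density = 11

With irrigation held at 8:
Substituting into the root_mass equation gives root_mass = -2*planting_density + 9.
Substituting into the biomass equation gives biomass = 4*planting_density + 25.
Solve 4*planting_density + 25 = 69: planting_density = (69 - 25) / 4 = 11.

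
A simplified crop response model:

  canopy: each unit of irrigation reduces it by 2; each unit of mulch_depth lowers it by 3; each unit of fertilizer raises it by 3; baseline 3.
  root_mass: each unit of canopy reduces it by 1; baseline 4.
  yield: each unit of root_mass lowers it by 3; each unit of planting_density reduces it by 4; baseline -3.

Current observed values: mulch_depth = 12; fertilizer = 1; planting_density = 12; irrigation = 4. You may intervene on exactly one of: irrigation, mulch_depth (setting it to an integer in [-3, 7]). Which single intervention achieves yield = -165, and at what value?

Intervening on irrigation: with other inputs at their observed values, yield = -6*irrigation - 153. Solving for -165 gives irrigation = 2, within [-3, 7].
Intervening on mulch_depth: yield = -9*mulch_depth - 69. Reaching -165 requires mulch_depth = 32/3, not an integer.

set irrigation = 2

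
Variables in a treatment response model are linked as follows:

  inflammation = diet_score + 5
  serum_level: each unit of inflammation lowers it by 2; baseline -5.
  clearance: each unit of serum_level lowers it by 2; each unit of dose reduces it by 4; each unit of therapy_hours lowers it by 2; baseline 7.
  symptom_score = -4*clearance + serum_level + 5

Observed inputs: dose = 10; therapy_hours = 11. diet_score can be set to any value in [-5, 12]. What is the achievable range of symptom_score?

Substituting into the serum_level equation gives serum_level = -2*diet_score - 15.
This gives clearance = 4*diet_score - 25.
Substituting into the symptom_score equation gives symptom_score = -18*diet_score + 90.
Linear in diet_score, so extremes are at the endpoints: diet_score = -5 gives symptom_score = 180; diet_score = 12 gives symptom_score = -126.

-126 to 180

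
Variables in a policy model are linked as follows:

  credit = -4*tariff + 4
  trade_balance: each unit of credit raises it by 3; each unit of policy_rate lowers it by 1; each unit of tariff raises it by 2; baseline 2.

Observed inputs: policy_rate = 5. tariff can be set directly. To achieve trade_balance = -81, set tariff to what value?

tariff = 9

Substituting into the trade_balance equation gives trade_balance = -10*tariff + 9.
Solve -10*tariff + 9 = -81: tariff = (-81 - 9) / -10 = 9.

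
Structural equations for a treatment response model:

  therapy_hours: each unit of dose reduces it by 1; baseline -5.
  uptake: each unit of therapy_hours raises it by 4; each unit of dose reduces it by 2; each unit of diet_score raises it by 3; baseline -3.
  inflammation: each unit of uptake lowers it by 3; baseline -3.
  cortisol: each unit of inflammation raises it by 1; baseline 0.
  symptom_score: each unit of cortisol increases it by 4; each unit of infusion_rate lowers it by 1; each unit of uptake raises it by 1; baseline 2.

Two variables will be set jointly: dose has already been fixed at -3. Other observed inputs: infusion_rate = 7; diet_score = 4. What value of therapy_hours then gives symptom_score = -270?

therapy_hours = 2

With dose held at -3:
Intervening on therapy_hours fixes its value directly, overriding its dependence on dose.
Substituting into the uptake equation gives uptake = 4*therapy_hours + 15.
So inflammation = -12*therapy_hours - 48.
So cortisol = -12*therapy_hours - 48.
Substituting into the symptom_score equation gives symptom_score = -44*therapy_hours - 182.
Solve -44*therapy_hours - 182 = -270: therapy_hours = (-270 + 182) / -44 = 2.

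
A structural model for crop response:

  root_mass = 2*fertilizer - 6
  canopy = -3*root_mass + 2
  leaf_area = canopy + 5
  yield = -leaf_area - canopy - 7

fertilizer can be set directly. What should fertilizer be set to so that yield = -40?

fertilizer = 1

Substituting into the canopy equation gives canopy = -6*fertilizer + 20.
leaf_area becomes -6*fertilizer + 25.
Substituting into the yield equation gives yield = 12*fertilizer - 52.
Solve 12*fertilizer - 52 = -40: fertilizer = (-40 + 52) / 12 = 1.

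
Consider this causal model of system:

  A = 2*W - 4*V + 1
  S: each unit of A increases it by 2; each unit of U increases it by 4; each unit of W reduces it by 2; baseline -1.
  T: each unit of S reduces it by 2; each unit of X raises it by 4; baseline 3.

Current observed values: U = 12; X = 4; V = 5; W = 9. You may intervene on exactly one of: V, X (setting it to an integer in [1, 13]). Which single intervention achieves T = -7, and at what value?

set X = 11

Intervening on V: T = 16*V - 115. Reaching -7 requires V = 27/4, not an integer.
Intervening on X: with other inputs at their observed values, T = 4*X - 51. Solving for -7 gives X = 11, within [1, 13].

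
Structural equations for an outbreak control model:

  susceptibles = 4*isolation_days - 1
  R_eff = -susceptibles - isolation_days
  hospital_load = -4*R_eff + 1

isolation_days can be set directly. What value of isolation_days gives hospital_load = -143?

isolation_days = -7

Substituting into the R_eff equation gives R_eff = -5*isolation_days + 1.
hospital_load becomes 20*isolation_days - 3.
Solve 20*isolation_days - 3 = -143: isolation_days = (-143 + 3) / 20 = -7.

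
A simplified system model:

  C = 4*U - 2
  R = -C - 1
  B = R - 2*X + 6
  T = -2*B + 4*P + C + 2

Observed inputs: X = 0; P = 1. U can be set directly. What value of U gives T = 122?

Substituting into the R equation gives R = -4*U + 1.
B becomes -4*U + 7.
Substituting into the T equation gives T = 12*U - 10.
Solve 12*U - 10 = 122: U = (122 + 10) / 12 = 11.

U = 11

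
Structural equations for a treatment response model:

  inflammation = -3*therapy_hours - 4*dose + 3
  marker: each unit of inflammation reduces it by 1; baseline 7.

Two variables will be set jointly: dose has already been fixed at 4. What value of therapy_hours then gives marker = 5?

With dose held at 4:
Substituting into the inflammation equation gives inflammation = -3*therapy_hours - 13.
So marker = 3*therapy_hours + 20.
Solve 3*therapy_hours + 20 = 5: therapy_hours = (5 - 20) / 3 = -5.

therapy_hours = -5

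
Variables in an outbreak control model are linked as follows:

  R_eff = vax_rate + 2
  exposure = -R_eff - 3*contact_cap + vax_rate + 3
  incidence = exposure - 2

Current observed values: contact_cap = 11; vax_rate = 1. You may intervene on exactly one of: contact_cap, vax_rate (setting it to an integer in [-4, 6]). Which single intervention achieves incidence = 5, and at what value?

Intervening on contact_cap: with other inputs at their observed values, incidence = -3*contact_cap - 1. Solving for 5 gives contact_cap = -2, within [-4, 6].
Intervening on vax_rate: the paths from vax_rate to incidence cancel (net effect zero), leaving incidence = -34; 5 is unreachable this way.

set contact_cap = -2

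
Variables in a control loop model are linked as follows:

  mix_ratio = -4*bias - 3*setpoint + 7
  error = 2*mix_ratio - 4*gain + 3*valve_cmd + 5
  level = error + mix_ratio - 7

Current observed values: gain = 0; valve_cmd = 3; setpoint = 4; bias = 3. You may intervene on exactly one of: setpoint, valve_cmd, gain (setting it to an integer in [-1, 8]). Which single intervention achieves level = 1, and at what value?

Intervening on setpoint: with other inputs at their observed values, level = -9*setpoint - 8. Solving for 1 gives setpoint = -1, within [-1, 8].
Intervening on valve_cmd: level = 3*valve_cmd - 53. Reaching 1 requires valve_cmd = 18, outside [-1, 8].
Intervening on gain: level = -4*gain - 44. Reaching 1 requires gain = -45/4, not an integer.

set setpoint = -1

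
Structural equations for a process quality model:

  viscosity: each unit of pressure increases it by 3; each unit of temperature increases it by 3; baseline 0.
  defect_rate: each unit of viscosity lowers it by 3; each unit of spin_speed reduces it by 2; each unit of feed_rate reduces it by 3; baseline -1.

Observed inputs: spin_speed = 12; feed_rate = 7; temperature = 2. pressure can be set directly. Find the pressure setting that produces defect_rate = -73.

pressure = 1

Substituting into the viscosity equation gives viscosity = 3*pressure + 6.
This gives defect_rate = -9*pressure - 64.
Solve -9*pressure - 64 = -73: pressure = (-73 + 64) / -9 = 1.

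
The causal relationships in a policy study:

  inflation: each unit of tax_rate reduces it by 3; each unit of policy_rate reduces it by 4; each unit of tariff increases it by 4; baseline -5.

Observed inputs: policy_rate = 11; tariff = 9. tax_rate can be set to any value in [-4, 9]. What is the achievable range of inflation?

Substituting into the inflation equation gives inflation = -3*tax_rate - 13.
Linear in tax_rate, so extremes are at the endpoints: tax_rate = -4 gives inflation = -1; tax_rate = 9 gives inflation = -40.

-40 to -1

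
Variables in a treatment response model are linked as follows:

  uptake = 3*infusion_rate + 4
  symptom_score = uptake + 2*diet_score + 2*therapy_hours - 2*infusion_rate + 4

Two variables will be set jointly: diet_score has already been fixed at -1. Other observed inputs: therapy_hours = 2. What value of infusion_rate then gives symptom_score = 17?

infusion_rate = 7

With diet_score held at -1:
Substituting into the symptom_score equation gives symptom_score = infusion_rate + 10.
Solve infusion_rate + 10 = 17: infusion_rate = (17 - 10) / 1 = 7.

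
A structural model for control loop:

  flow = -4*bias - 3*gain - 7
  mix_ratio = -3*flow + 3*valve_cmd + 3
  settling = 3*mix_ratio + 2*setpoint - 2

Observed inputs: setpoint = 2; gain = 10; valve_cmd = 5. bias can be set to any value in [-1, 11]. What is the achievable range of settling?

353 to 785

Substituting into the flow equation gives flow = -4*bias - 37.
mix_ratio becomes 12*bias + 129.
This gives settling = 36*bias + 389.
Linear in bias, so extremes are at the endpoints: bias = -1 gives settling = 353; bias = 11 gives settling = 785.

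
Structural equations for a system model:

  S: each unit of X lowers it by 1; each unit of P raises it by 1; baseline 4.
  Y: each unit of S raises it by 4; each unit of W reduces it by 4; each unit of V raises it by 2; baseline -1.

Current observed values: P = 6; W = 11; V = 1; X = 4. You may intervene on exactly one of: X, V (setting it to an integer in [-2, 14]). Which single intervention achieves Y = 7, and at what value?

set V = 14

Intervening on X: Y = -4*X - 3. Reaching 7 requires X = -5/2, not an integer.
Intervening on V: with other inputs at their observed values, Y = 2*V - 21. Solving for 7 gives V = 14, within [-2, 14].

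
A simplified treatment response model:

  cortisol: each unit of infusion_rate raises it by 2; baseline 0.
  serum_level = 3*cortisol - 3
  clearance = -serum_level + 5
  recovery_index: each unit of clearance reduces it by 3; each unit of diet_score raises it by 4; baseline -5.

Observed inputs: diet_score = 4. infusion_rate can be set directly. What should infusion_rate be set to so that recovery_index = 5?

Substituting into the serum_level equation gives serum_level = 6*infusion_rate - 3.
Substituting into the clearance equation gives clearance = -6*infusion_rate + 8.
recovery_index becomes 18*infusion_rate - 13.
Solve 18*infusion_rate - 13 = 5: infusion_rate = (5 + 13) / 18 = 1.

infusion_rate = 1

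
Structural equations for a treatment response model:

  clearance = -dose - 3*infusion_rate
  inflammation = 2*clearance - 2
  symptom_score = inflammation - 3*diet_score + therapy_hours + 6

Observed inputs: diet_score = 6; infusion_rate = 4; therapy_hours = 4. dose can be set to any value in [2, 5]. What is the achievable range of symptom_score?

-44 to -38

Substituting into the clearance equation gives clearance = -dose - 12.
This gives inflammation = -2*dose - 26.
So symptom_score = -2*dose - 34.
Linear in dose, so extremes are at the endpoints: dose = 2 gives symptom_score = -38; dose = 5 gives symptom_score = -44.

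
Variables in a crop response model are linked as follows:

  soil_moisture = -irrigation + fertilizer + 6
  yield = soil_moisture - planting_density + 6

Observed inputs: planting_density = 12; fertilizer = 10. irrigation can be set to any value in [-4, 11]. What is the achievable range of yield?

-1 to 14

Substituting into the soil_moisture equation gives soil_moisture = -irrigation + 16.
Substituting into the yield equation gives yield = -irrigation + 10.
Linear in irrigation, so extremes are at the endpoints: irrigation = -4 gives yield = 14; irrigation = 11 gives yield = -1.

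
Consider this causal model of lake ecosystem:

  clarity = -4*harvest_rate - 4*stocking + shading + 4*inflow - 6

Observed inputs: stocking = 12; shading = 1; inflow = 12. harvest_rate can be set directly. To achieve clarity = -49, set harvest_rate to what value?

Substituting into the clarity equation gives clarity = -4*harvest_rate - 5.
Solve -4*harvest_rate - 5 = -49: harvest_rate = (-49 + 5) / -4 = 11.

harvest_rate = 11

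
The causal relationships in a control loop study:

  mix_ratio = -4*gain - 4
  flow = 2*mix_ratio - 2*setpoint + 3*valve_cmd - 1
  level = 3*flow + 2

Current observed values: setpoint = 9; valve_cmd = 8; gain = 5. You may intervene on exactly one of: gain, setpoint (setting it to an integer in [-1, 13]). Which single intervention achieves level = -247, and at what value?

set gain = 10

Intervening on gain: with other inputs at their observed values, level = -24*gain - 7. Solving for -247 gives gain = 10, within [-1, 13].
Intervening on setpoint: level = -6*setpoint - 73. Reaching -247 requires setpoint = 29, outside [-1, 13].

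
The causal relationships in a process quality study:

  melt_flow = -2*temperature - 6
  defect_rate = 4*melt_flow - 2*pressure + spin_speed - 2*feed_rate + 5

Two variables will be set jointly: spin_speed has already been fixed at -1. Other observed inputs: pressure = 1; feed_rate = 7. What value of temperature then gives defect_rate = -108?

temperature = 9

With spin_speed held at -1:
Substituting into the defect_rate equation gives defect_rate = -8*temperature - 36.
Solve -8*temperature - 36 = -108: temperature = (-108 + 36) / -8 = 9.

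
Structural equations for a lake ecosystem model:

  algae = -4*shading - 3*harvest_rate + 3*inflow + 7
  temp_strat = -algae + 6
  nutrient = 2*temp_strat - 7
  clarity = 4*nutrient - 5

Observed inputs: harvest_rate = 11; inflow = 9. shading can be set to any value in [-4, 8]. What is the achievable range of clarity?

Substituting into the algae equation gives algae = -4*shading + 1.
Substituting into the temp_strat equation gives temp_strat = 4*shading + 5.
nutrient becomes 8*shading + 3.
clarity becomes 32*shading + 7.
Linear in shading, so extremes are at the endpoints: shading = -4 gives clarity = -121; shading = 8 gives clarity = 263.

-121 to 263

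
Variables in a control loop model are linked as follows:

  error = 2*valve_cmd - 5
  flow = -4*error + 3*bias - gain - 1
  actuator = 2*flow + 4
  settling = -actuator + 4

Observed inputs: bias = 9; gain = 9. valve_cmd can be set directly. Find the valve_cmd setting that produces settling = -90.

valve_cmd = -1

Substituting into the flow equation gives flow = -8*valve_cmd + 37.
Substituting into the actuator equation gives actuator = -16*valve_cmd + 78.
Substituting into the settling equation gives settling = 16*valve_cmd - 74.
Solve 16*valve_cmd - 74 = -90: valve_cmd = (-90 + 74) / 16 = -1.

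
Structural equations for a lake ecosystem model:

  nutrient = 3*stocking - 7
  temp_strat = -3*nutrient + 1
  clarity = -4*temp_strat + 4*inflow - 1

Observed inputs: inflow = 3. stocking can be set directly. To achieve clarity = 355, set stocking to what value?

Substituting into the temp_strat equation gives temp_strat = -9*stocking + 22.
So clarity = 36*stocking - 77.
Solve 36*stocking - 77 = 355: stocking = (355 + 77) / 36 = 12.

stocking = 12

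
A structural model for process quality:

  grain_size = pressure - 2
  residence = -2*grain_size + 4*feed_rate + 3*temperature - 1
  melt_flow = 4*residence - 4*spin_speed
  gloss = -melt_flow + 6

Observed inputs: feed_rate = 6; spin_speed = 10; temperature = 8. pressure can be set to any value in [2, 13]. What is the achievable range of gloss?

Substituting into the residence equation gives residence = -2*pressure + 51.
melt_flow becomes -8*pressure + 164.
This gives gloss = 8*pressure - 158.
Linear in pressure, so extremes are at the endpoints: pressure = 2 gives gloss = -142; pressure = 13 gives gloss = -54.

-142 to -54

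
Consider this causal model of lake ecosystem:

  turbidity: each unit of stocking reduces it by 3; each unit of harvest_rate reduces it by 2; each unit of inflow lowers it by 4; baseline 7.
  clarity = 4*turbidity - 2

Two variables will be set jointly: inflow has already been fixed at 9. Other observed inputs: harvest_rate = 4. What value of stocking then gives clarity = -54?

stocking = -8

With inflow held at 9:
Substituting into the turbidity equation gives turbidity = -3*stocking - 37.
Substituting into the clarity equation gives clarity = -12*stocking - 150.
Solve -12*stocking - 150 = -54: stocking = (-54 + 150) / -12 = -8.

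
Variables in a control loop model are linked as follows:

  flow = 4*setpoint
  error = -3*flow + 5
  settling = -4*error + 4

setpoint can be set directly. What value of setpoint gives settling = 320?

Substituting into the error equation gives error = -12*setpoint + 5.
Substituting into the settling equation gives settling = 48*setpoint - 16.
Solve 48*setpoint - 16 = 320: setpoint = (320 + 16) / 48 = 7.

setpoint = 7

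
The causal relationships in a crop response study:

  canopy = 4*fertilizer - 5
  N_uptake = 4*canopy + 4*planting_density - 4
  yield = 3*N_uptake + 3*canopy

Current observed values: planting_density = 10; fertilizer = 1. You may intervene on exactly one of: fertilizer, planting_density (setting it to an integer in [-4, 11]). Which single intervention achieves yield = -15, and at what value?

Intervening on fertilizer: yield = 60*fertilizer + 33. Reaching -15 requires fertilizer = -4/5, not an integer.
Intervening on planting_density: with other inputs at their observed values, yield = 12*planting_density - 27. Solving for -15 gives planting_density = 1, within [-4, 11].

set planting_density = 1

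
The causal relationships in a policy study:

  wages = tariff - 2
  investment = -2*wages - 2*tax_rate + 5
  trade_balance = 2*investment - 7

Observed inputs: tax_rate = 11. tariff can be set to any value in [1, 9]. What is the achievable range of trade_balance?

-69 to -37

Substituting into the investment equation gives investment = -2*tariff - 13.
Substituting into the trade_balance equation gives trade_balance = -4*tariff - 33.
Linear in tariff, so extremes are at the endpoints: tariff = 1 gives trade_balance = -37; tariff = 9 gives trade_balance = -69.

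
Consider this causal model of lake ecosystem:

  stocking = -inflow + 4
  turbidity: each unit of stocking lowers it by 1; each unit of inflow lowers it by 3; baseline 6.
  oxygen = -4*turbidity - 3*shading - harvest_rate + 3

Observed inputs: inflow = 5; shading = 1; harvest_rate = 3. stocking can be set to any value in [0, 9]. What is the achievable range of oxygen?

33 to 69

Intervening on stocking fixes its value directly, overriding its dependence on inflow.
Substituting into the turbidity equation gives turbidity = -stocking - 9.
Substituting into the oxygen equation gives oxygen = 4*stocking + 33.
Linear in stocking, so extremes are at the endpoints: stocking = 0 gives oxygen = 33; stocking = 9 gives oxygen = 69.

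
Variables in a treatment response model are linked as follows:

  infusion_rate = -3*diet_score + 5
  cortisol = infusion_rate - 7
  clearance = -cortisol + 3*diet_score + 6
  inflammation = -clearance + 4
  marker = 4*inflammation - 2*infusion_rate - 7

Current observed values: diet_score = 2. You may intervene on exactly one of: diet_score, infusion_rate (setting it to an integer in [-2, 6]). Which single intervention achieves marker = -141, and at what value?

set diet_score = 6

Intervening on diet_score: with other inputs at their observed values, marker = -18*diet_score - 33. Solving for -141 gives diet_score = 6, within [-2, 6].
Intervening on infusion_rate: marker = 2*infusion_rate - 67. Reaching -141 requires infusion_rate = -37, outside [-2, 6].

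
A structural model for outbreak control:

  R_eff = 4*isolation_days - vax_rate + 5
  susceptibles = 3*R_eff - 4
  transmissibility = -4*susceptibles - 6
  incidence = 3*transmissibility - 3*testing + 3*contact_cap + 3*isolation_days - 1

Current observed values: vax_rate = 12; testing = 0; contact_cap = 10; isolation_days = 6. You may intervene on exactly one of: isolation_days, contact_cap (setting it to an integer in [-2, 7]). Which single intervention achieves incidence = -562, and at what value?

set contact_cap = 1

Intervening on isolation_days: incidence = -141*isolation_days + 311. Reaching -562 requires isolation_days = 291/47, not an integer.
Intervening on contact_cap: with other inputs at their observed values, incidence = 3*contact_cap - 565. Solving for -562 gives contact_cap = 1, within [-2, 7].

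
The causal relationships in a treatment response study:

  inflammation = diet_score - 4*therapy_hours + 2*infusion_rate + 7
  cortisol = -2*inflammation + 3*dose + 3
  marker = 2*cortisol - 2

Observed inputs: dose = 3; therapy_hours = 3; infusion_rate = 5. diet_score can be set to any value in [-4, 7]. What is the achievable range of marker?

Substituting into the inflammation equation gives inflammation = diet_score + 5.
Substituting into the cortisol equation gives cortisol = -2*diet_score + 2.
Substituting into the marker equation gives marker = -4*diet_score + 2.
Linear in diet_score, so extremes are at the endpoints: diet_score = -4 gives marker = 18; diet_score = 7 gives marker = -26.

-26 to 18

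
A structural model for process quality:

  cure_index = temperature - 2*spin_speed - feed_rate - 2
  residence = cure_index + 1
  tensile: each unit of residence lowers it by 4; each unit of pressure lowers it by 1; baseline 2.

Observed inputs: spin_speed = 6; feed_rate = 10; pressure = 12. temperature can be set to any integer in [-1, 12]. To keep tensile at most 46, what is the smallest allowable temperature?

Substituting into the cure_index equation gives cure_index = temperature - 24.
Substituting into the residence equation gives residence = temperature - 23.
This gives tensile = -4*temperature + 82.
Require -4*temperature + 82 ≤ 46, so temperature ≥ 9.
The smallest integer in [-1, 12] satisfying this is 9.

temperature = 9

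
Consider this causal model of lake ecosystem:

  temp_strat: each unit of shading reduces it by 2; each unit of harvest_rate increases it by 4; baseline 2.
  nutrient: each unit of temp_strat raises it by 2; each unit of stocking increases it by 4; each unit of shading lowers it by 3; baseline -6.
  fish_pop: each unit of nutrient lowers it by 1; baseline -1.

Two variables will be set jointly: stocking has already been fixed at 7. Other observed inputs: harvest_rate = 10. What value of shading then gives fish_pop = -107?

With stocking held at 7:
Substituting into the temp_strat equation gives temp_strat = -2*shading + 42.
Substituting into the nutrient equation gives nutrient = -7*shading + 106.
This gives fish_pop = 7*shading - 107.
Solve 7*shading - 107 = -107: shading = (-107 + 107) / 7 = 0.

shading = 0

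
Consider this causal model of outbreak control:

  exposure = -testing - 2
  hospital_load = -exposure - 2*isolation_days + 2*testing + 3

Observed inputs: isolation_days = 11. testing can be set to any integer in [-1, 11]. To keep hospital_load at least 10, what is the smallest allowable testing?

Substituting into the hospital_load equation gives hospital_load = 3*testing - 17.
Require 3*testing - 17 ≥ 10, so testing ≥ 9.
The smallest integer in [-1, 11] satisfying this is 9.

testing = 9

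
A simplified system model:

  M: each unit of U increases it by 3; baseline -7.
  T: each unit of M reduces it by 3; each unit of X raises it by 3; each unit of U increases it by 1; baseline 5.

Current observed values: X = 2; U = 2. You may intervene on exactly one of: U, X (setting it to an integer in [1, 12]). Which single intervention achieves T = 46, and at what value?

Intervening on U: T = -8*U + 32. Reaching 46 requires U = -7/4, not an integer.
Intervening on X: with other inputs at their observed values, T = 3*X + 10. Solving for 46 gives X = 12, within [1, 12].

set X = 12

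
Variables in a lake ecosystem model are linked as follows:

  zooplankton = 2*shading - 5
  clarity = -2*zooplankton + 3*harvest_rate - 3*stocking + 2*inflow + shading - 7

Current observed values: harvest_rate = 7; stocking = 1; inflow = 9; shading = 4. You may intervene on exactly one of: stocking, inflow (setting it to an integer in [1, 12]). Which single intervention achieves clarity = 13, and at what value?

Intervening on stocking: clarity = -3*stocking + 30. Reaching 13 requires stocking = 17/3, not an integer.
Intervening on inflow: with other inputs at their observed values, clarity = 2*inflow + 9. Solving for 13 gives inflow = 2, within [1, 12].

set inflow = 2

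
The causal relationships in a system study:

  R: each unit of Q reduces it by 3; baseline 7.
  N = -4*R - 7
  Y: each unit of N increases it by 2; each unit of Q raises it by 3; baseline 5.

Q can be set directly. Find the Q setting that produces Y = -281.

Q = -8

Substituting into the N equation gives N = 12*Q - 35.
This gives Y = 27*Q - 65.
Solve 27*Q - 65 = -281: Q = (-281 + 65) / 27 = -8.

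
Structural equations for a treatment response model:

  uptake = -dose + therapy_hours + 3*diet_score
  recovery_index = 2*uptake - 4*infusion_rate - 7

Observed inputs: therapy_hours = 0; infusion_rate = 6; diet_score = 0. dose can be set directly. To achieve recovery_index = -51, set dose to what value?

Substituting into the uptake equation gives uptake = -dose.
recovery_index becomes -2*dose - 31.
Solve -2*dose - 31 = -51: dose = (-51 + 31) / -2 = 10.

dose = 10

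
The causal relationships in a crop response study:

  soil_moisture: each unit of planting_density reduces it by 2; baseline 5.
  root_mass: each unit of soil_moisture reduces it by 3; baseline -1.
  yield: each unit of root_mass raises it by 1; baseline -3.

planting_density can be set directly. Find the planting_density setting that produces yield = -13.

Substituting into the root_mass equation gives root_mass = 6*planting_density - 16.
yield becomes 6*planting_density - 19.
Solve 6*planting_density - 19 = -13: planting_density = (-13 + 19) / 6 = 1.

planting_density = 1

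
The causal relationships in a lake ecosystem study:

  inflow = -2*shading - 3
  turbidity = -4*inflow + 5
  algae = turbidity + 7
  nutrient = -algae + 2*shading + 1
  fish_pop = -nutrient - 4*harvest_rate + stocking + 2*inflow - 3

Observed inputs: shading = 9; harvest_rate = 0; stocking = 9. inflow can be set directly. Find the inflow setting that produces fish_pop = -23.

inflow = 11

Intervening on inflow fixes its value directly, overriding its dependence on shading.
Substituting into the algae equation gives algae = -4*inflow + 12.
Substituting into the nutrient equation gives nutrient = 4*inflow + 7.
This gives fish_pop = -2*inflow - 1.
Solve -2*inflow - 1 = -23: inflow = (-23 + 1) / -2 = 11.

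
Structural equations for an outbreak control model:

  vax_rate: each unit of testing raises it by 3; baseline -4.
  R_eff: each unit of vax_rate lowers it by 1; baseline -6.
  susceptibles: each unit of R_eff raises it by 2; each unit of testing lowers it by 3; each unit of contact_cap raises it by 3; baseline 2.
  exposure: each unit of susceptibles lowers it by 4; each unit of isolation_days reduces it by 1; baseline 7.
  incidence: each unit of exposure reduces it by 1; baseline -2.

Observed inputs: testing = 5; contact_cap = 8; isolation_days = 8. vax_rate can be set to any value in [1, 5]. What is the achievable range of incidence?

-45 to -13

Intervening on vax_rate fixes its value directly, overriding its dependence on testing.
Substituting into the susceptibles equation gives susceptibles = -2*vax_rate - 1.
Substituting into the exposure equation gives exposure = 8*vax_rate + 3.
Substituting into the incidence equation gives incidence = -8*vax_rate - 5.
Linear in vax_rate, so extremes are at the endpoints: vax_rate = 1 gives incidence = -13; vax_rate = 5 gives incidence = -45.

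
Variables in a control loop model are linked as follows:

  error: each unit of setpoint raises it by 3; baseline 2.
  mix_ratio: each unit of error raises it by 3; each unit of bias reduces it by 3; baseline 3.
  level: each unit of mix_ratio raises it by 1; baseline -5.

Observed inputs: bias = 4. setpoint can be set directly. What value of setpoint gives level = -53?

Substituting into the mix_ratio equation gives mix_ratio = 9*setpoint - 3.
So level = 9*setpoint - 8.
Solve 9*setpoint - 8 = -53: setpoint = (-53 + 8) / 9 = -5.

setpoint = -5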